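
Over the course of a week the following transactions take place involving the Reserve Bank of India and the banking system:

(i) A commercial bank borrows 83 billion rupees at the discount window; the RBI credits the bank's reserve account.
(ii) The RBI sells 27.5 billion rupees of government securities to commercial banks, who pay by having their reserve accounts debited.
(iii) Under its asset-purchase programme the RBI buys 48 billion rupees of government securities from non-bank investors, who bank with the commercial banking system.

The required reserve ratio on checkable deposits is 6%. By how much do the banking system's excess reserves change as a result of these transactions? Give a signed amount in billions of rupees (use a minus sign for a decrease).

Discount-window loan 83 billion rupees: reserves +83B, deposits 0.
OMO sale (to banks) 27.5 billion rupees: reserves −27.5B, deposits 0.
Asset purchase (from non-banks) 48 billion rupees: reserves +48B, deposits +48B.
Totals: Δreserves = +103.5B, Δdeposits = +48B.
Δrequired reserves = 6% × +48B = +2.88B.
Δexcess reserves = Δreserves − Δrequired = +103.5B − (+2.88B) = +100.62 billion.

+100.62 billion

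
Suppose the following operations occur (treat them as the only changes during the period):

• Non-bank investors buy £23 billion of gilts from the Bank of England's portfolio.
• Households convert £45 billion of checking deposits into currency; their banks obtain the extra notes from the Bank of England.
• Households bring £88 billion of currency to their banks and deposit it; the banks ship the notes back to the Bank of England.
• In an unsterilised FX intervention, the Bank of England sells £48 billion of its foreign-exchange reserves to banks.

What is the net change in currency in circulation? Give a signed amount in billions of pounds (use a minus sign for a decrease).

Asset sale (to non-banks) £23 billion: no currency enters or leaves circulation → 0.
Currency withdrawal £45 billion: notes leave the central bank → +£45B.
Currency deposit £88 billion: notes return to the central bank → −£88B.
FX sale £48 billion: no currency enters or leaves circulation → 0.
Net: 0 + 45 − 88 + 0 = -£43 billion.

-£43 billion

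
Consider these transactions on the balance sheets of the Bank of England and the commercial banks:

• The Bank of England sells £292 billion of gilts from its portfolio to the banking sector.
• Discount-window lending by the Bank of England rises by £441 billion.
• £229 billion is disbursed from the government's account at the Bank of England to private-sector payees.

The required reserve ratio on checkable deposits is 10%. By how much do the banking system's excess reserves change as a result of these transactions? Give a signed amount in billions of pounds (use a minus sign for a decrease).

+£355.1 billion

OMO sale (to banks) £292 billion: reserves −£292B, deposits 0.
Discount-window loan £441 billion: reserves +£441B, deposits 0.
Government spending £229 billion: reserves +£229B, deposits +£229B.
Totals: Δreserves = +£378B, Δdeposits = +£229B.
Δrequired reserves = 10% × +£229B = +£22.9B.
Δexcess reserves = Δreserves − Δrequired = +£378B − (+£22.9B) = +£355.1 billion.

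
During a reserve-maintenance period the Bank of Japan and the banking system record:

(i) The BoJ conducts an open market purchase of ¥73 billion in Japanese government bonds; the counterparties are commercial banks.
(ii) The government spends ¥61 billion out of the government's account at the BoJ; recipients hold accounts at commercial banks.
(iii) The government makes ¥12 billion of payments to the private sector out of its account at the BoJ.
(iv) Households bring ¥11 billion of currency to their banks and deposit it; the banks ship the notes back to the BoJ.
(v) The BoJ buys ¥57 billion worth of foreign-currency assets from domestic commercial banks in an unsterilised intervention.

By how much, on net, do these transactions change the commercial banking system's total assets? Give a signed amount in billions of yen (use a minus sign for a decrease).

+¥84 billion

OMO purchase (from banks) ¥73 billion: just an asset swap on bank balance sheets → 0.
Government spending ¥61 billion: bank balance sheets expand → +¥61B.
Government spending ¥12 billion: bank balance sheets expand → +¥12B.
Currency deposit ¥11 billion: bank balance sheets expand → +¥11B.
FX purchase ¥57 billion: just an asset swap on bank balance sheets → 0.
Net: 0 + 61 + 12 + 11 + 0 = +¥84 billion.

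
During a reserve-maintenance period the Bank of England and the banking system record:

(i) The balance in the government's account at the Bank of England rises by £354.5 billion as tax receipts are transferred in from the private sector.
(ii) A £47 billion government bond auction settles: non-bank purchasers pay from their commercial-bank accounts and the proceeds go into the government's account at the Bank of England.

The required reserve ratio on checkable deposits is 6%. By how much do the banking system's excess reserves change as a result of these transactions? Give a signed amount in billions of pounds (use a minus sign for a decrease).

Government account inflow £354.5 billion: reserves −£354.5B, deposits −£354.5B.
Government account inflow £47 billion: reserves −£47B, deposits −£47B.
Totals: Δreserves = −£401.5B, Δdeposits = −£401.5B.
Δrequired reserves = 6% × −£401.5B = −£24.09B.
Δexcess reserves = Δreserves − Δrequired = −£401.5B − (−£24.09B) = -£377.41 billion.

-£377.41 billion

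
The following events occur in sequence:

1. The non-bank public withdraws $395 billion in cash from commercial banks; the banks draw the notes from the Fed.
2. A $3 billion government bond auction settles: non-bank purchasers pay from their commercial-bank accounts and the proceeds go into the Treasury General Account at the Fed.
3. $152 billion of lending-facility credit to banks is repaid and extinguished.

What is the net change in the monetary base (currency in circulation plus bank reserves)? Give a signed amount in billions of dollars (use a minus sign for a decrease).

-$155 billion

Currency withdrawal $395 billion: just a shift between currency and reserves — both are base money → 0.
Government account inflow $3 billion: reserves shift to a non-base liability → −$3B.
Discount-window repayment $152 billion: Fed balance sheet contracts → −$152B.
Net: 0 − 3 − 152 = -$155 billion.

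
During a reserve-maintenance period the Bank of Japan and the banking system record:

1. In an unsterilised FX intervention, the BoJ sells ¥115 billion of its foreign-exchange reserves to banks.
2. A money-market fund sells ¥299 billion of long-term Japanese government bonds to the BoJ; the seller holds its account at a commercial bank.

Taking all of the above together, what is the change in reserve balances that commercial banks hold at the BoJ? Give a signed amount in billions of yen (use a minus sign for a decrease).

+¥184 billion

BoJ balance sheet:
  Assets:      Securities +¥299B, Foreign assets −¥115B
  Liabilities: Bank reserves +¥184B
So the change in reserve balances that commercial banks hold at the BoJ is +¥184 billion.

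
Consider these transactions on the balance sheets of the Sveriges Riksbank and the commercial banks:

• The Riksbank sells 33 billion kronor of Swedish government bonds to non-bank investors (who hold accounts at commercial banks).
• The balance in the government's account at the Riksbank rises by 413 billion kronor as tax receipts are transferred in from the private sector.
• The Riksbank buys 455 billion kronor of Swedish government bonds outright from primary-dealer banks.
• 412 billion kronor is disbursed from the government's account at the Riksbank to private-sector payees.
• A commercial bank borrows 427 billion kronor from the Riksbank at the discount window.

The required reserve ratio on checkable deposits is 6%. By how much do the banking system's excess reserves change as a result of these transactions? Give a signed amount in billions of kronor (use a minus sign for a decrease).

+850.04 billion

Asset sale (to non-banks) 33 billion kronor: reserves −33B, deposits −33B.
Government account inflow 413 billion kronor: reserves −413B, deposits −413B.
OMO purchase (from banks) 455 billion kronor: reserves +455B, deposits 0.
Government spending 412 billion kronor: reserves +412B, deposits +412B.
Discount-window loan 427 billion kronor: reserves +427B, deposits 0.
Totals: Δreserves = +848B, Δdeposits = −34B.
Δrequired reserves = 6% × −34B = −2.04B.
Δexcess reserves = Δreserves − Δrequired = +848B − (−2.04B) = +850.04 billion.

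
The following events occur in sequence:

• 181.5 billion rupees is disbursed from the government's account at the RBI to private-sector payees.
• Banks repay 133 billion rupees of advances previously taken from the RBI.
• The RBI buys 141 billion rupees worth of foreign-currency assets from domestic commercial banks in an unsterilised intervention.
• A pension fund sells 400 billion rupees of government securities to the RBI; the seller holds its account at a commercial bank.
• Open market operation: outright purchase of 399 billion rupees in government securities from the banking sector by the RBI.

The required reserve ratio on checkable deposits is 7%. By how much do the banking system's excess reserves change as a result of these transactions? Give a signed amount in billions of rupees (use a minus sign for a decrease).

+947.795 billion

Government spending 181.5 billion rupees: reserves +181.5B, deposits +181.5B.
Discount-window repayment 133 billion rupees: reserves −133B, deposits 0.
FX purchase 141 billion rupees: reserves +141B, deposits 0.
Asset purchase (from non-banks) 400 billion rupees: reserves +400B, deposits +400B.
OMO purchase (from banks) 399 billion rupees: reserves +399B, deposits 0.
Totals: Δreserves = +988.5B, Δdeposits = +581.5B.
Δrequired reserves = 7% × +581.5B = +40.705B.
Δexcess reserves = Δreserves − Δrequired = +988.5B − (+40.705B) = +947.795 billion.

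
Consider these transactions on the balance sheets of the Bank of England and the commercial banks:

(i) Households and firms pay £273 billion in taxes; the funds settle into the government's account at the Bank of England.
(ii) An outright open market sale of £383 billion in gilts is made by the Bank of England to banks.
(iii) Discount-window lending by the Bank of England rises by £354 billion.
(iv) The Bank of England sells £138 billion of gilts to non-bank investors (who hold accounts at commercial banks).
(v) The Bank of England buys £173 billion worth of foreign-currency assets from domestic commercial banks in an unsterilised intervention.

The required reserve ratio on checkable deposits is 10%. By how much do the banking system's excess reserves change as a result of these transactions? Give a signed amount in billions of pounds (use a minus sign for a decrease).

-£225.9 billion

Government account inflow £273 billion: reserves −£273B, deposits −£273B.
OMO sale (to banks) £383 billion: reserves −£383B, deposits 0.
Discount-window loan £354 billion: reserves +£354B, deposits 0.
Asset sale (to non-banks) £138 billion: reserves −£138B, deposits −£138B.
FX purchase £173 billion: reserves +£173B, deposits 0.
Totals: Δreserves = −£267B, Δdeposits = −£411B.
Δrequired reserves = 10% × −£411B = −£41.1B.
Δexcess reserves = Δreserves − Δrequired = −£267B − (−£41.1B) = -£225.9 billion.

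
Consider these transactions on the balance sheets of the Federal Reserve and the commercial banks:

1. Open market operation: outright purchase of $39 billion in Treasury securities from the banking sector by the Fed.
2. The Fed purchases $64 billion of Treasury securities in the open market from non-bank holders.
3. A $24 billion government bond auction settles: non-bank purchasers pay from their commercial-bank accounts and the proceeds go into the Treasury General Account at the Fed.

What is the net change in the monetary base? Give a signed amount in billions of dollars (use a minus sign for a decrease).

+$79 billion

Fed balance sheet:
  Assets:      Securities +$103B
  Liabilities: Bank reserves +$79B, Government deposits +$24B
Monetary base = currency + reserves: 0 + (+$79B) = +$79 billion.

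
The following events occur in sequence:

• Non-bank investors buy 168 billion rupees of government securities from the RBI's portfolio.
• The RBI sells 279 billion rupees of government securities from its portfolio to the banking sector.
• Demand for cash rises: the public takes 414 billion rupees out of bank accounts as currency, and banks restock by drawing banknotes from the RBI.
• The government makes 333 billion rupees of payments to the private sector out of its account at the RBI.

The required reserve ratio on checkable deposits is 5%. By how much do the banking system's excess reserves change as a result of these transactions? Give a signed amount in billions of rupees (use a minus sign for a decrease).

Asset sale (to non-banks) 168 billion rupees: reserves −168B, deposits −168B.
OMO sale (to banks) 279 billion rupees: reserves −279B, deposits 0.
Currency withdrawal 414 billion rupees: reserves −414B, deposits −414B.
Government spending 333 billion rupees: reserves +333B, deposits +333B.
Totals: Δreserves = −528B, Δdeposits = −249B.
Δrequired reserves = 5% × −249B = −12.45B.
Δexcess reserves = Δreserves − Δrequired = −528B − (−12.45B) = -515.55 billion.

-515.55 billion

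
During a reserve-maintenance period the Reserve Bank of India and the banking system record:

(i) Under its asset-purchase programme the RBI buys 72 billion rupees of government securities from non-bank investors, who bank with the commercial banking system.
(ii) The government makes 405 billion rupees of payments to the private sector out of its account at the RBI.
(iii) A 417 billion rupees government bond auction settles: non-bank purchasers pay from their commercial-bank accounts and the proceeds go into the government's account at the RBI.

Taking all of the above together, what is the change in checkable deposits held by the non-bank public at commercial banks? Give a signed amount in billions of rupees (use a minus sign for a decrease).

+60 billion

Asset purchase (from non-banks) 72 billion rupees: non-bank counterparties' bank balances rise → +72B.
Government spending 405 billion rupees: non-bank counterparties' bank balances rise → +405B.
Government account inflow 417 billion rupees: non-bank counterparties' bank balances fall → −417B.
Net: 72 + 405 − 417 = +60 billion.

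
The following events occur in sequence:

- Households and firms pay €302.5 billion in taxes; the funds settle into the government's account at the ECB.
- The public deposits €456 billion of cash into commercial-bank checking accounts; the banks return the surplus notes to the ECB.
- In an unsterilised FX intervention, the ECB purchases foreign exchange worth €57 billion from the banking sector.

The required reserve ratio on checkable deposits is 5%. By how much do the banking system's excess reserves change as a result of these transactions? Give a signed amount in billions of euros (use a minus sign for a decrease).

+€202.825 billion

Government account inflow €302.5 billion: reserves −€302.5B, deposits −€302.5B.
Currency deposit €456 billion: reserves +€456B, deposits +€456B.
FX purchase €57 billion: reserves +€57B, deposits 0.
Totals: Δreserves = +€210.5B, Δdeposits = +€153.5B.
Δrequired reserves = 5% × +€153.5B = +€7.675B.
Δexcess reserves = Δreserves − Δrequired = +€210.5B − (+€7.675B) = +€202.825 billion.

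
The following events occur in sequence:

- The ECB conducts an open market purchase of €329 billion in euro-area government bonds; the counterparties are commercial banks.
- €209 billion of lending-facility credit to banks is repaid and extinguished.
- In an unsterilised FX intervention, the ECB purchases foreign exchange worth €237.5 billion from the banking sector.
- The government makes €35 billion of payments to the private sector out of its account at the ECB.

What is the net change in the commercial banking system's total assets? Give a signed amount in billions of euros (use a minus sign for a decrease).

ECB balance sheet:
  Assets:      Securities +€329B, Loans to banks −€209B, Foreign assets +€237.5B
  Liabilities: Bank reserves +€392.5B, Government deposits −€35B
Commercial banking system:
  Assets:      Reserves at CB +€392.5B, Securities −€329B, Foreign assets −€237.5B
  Liabilities: Checkable deposits +€35B, Borrowings from CB −€209B
Change in total bank assets = -€174 billion.

-€174 billion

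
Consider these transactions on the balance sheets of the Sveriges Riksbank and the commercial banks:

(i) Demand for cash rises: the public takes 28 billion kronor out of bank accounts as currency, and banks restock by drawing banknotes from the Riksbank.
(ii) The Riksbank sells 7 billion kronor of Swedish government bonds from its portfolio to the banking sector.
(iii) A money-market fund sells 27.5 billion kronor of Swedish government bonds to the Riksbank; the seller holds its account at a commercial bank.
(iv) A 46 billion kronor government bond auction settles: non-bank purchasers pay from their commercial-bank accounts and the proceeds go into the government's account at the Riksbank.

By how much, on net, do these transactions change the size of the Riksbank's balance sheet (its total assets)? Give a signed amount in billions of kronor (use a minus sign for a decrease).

+20.5 billion

Currency withdrawal 28 billion kronor: only the composition of liabilities changes → 0.
OMO sale (to banks) 7 billion kronor: a Riksbank asset is shed → −7B.
Asset purchase (from non-banks) 27.5 billion kronor: a Riksbank asset is acquired → +27.5B.
Government account inflow 46 billion kronor: only the composition of liabilities changes → 0.
Net: 0 − 7 + 27.5 + 0 = +20.5 billion.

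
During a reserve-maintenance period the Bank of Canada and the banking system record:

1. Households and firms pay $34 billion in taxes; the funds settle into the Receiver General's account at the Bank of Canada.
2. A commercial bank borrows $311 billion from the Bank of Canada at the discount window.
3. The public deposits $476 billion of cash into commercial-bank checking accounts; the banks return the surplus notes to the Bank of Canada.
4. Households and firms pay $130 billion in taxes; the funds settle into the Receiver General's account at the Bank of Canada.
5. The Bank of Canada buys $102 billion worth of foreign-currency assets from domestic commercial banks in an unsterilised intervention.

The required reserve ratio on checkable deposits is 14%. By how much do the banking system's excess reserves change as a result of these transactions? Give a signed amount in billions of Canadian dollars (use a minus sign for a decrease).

+$681.32 billion

Government account inflow $34 billion: reserves −$34B, deposits −$34B.
Discount-window loan $311 billion: reserves +$311B, deposits 0.
Currency deposit $476 billion: reserves +$476B, deposits +$476B.
Government account inflow $130 billion: reserves −$130B, deposits −$130B.
FX purchase $102 billion: reserves +$102B, deposits 0.
Totals: Δreserves = +$725B, Δdeposits = +$312B.
Δrequired reserves = 14% × +$312B = +$43.68B.
Δexcess reserves = Δreserves − Δrequired = +$725B − (+$43.68B) = +$681.32 billion.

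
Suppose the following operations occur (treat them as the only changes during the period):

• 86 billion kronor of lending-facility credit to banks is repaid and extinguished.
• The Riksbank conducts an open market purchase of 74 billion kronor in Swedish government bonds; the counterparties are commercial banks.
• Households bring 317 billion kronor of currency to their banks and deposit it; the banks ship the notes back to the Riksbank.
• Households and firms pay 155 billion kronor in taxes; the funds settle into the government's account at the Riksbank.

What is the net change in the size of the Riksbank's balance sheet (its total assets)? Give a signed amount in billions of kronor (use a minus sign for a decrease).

-12 billion

Discount-window repayment 86 billion kronor: a Riksbank asset is shed → −86B.
OMO purchase (from banks) 74 billion kronor: a Riksbank asset is acquired → +74B.
Currency deposit 317 billion kronor: only the composition of liabilities changes → 0.
Government account inflow 155 billion kronor: only the composition of liabilities changes → 0.
Net: −86 + 74 + 0 + 0 = -12 billion.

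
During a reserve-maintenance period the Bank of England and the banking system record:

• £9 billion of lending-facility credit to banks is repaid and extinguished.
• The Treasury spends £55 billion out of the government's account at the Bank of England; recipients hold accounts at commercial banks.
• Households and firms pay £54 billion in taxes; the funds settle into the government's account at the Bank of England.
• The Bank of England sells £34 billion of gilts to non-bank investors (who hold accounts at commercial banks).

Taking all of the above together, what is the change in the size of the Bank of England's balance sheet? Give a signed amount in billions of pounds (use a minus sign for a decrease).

-£43 billion

Bank of England balance sheet:
  Assets:      Securities −£34B, Loans to banks −£9B
  Liabilities: Bank reserves −£42B, Government deposits −£1B
Commercial banking system:
  Assets:      Reserves at CB −£42B
  Liabilities: Checkable deposits −£33B, Borrowings from CB −£9B
Change in total Bank of England assets = -£43 billion.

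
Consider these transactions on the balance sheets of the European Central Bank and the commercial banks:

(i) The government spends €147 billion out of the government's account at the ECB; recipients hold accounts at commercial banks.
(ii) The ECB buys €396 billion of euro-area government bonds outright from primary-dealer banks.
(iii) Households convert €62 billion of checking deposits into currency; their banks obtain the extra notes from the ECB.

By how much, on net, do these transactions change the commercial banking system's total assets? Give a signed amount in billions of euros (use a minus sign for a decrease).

+€85 billion

Government spending €147 billion: bank balance sheets expand → +€147B.
OMO purchase (from banks) €396 billion: just an asset swap on bank balance sheets → 0.
Currency withdrawal €62 billion: bank balance sheets shrink → −€62B.
Net: 147 + 0 − 62 = +€85 billion.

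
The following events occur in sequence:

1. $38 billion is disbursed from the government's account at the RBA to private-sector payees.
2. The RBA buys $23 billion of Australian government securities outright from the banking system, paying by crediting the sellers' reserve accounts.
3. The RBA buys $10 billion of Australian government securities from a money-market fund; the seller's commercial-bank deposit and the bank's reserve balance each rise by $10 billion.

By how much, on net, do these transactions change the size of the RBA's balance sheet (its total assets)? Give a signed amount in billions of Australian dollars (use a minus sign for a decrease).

+$33 billion

Government spending $38 billion: only the composition of liabilities changes → 0.
OMO purchase (from banks) $23 billion: an RBA asset is acquired → +$23B.
Asset purchase (from non-banks) $10 billion: an RBA asset is acquired → +$10B.
Net: 0 + 23 + 10 = +$33 billion.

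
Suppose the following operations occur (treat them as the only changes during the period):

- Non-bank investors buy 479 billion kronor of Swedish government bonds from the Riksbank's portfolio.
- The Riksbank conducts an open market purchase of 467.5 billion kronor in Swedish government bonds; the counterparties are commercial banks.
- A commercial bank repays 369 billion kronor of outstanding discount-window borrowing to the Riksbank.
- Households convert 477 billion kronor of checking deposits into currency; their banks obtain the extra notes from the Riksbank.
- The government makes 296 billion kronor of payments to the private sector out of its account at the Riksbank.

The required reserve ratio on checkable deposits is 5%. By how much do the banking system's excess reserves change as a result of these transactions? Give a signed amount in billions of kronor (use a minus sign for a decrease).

Asset sale (to non-banks) 479 billion kronor: reserves −479B, deposits −479B.
OMO purchase (from banks) 467.5 billion kronor: reserves +467.5B, deposits 0.
Discount-window repayment 369 billion kronor: reserves −369B, deposits 0.
Currency withdrawal 477 billion kronor: reserves −477B, deposits −477B.
Government spending 296 billion kronor: reserves +296B, deposits +296B.
Totals: Δreserves = −561.5B, Δdeposits = −660B.
Δrequired reserves = 5% × −660B = −33B.
Δexcess reserves = Δreserves − Δrequired = −561.5B − (−33B) = -528.5 billion.

-528.5 billion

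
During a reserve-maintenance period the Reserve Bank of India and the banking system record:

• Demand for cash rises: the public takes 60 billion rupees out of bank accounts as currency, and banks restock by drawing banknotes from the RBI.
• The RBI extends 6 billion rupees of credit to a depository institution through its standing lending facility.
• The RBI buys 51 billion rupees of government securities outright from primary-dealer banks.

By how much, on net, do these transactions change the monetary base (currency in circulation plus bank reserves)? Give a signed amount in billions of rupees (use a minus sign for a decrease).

Currency withdrawal 60 billion rupees: just a shift between currency and reserves — both are base money → 0.
Discount-window loan 6 billion rupees: RBI balance sheet expands → +6B.
OMO purchase (from banks) 51 billion rupees: RBI balance sheet expands → +51B.
Net: 0 + 6 + 51 = +57 billion.

+57 billion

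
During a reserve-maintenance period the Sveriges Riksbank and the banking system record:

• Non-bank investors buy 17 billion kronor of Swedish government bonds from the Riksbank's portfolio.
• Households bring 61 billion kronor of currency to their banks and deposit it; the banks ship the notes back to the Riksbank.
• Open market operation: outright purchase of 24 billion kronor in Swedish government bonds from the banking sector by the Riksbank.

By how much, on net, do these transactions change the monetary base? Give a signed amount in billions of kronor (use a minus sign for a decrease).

+7 billion

Riksbank balance sheet:
  Assets:      Securities +7B
  Liabilities: Bank reserves +68B, Currency in circulation −61B
Commercial banking system:
  Assets:      Reserves at CB +68B, Securities −24B
  Liabilities: Checkable deposits +44B
Monetary base = currency + reserves: −61B + (+68B) = +7 billion.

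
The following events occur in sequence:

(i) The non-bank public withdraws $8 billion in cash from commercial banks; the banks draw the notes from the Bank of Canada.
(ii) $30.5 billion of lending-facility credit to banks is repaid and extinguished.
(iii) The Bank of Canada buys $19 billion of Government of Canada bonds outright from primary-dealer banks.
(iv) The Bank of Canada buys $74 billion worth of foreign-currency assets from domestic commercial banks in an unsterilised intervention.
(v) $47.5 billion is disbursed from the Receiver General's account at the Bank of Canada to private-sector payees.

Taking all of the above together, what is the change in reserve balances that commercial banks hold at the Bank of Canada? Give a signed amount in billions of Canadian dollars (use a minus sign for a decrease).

+$102 billion

Bank of Canada balance sheet:
  Assets:      Securities +$19B, Loans to banks −$30.5B, Foreign assets +$74B
  Liabilities: Bank reserves +$102B, Currency in circulation +$8B, Government deposits −$47.5B
Commercial banking system:
  Assets:      Reserves at CB +$102B, Securities −$19B, Foreign assets −$74B
  Liabilities: Checkable deposits +$39.5B, Borrowings from CB −$30.5B
So the change in reserve balances that commercial banks hold at the Bank of Canada is +$102 billion.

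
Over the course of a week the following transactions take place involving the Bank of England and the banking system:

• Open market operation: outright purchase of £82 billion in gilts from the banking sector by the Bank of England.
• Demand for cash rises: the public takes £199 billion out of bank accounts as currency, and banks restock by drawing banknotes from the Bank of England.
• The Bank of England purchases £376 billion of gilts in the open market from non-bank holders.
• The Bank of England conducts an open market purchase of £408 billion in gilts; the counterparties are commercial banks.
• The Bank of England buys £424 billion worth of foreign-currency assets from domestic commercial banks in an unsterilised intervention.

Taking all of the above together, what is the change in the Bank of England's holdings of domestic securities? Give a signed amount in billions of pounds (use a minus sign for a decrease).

OMO purchase (from banks) £82 billion: securities added to the Bank of England's portfolio → +£82B.
Currency withdrawal £199 billion: the Bank of England's securities portfolio is untouched → 0.
Asset purchase (from non-banks) £376 billion: securities added to the Bank of England's portfolio → +£376B.
OMO purchase (from banks) £408 billion: securities added to the Bank of England's portfolio → +£408B.
FX purchase £424 billion: the Bank of England's securities portfolio is untouched → 0.
Net: 82 + 0 + 376 + 408 + 0 = +£866 billion.

+£866 billion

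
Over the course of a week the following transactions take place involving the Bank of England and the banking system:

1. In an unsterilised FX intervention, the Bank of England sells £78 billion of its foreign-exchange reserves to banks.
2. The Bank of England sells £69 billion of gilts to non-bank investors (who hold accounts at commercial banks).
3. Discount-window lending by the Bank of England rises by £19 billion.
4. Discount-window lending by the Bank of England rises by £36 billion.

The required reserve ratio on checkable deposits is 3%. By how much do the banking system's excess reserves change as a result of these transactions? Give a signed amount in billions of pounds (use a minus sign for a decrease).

FX sale £78 billion: reserves −£78B, deposits 0.
Asset sale (to non-banks) £69 billion: reserves −£69B, deposits −£69B.
Discount-window loan £19 billion: reserves +£19B, deposits 0.
Discount-window loan £36 billion: reserves +£36B, deposits 0.
Totals: Δreserves = −£92B, Δdeposits = −£69B.
Δrequired reserves = 3% × −£69B = −£2.07B.
Δexcess reserves = Δreserves − Δrequired = −£92B − (−£2.07B) = -£89.93 billion.

-£89.93 billion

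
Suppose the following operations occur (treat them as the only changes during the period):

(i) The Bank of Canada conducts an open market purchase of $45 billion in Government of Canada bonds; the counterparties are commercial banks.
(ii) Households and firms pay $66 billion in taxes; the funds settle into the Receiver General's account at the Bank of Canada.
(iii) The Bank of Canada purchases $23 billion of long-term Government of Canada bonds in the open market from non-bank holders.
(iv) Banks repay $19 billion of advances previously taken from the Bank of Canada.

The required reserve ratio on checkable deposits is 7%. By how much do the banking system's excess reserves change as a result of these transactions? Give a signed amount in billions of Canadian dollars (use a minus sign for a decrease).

-$13.99 billion

OMO purchase (from banks) $45 billion: reserves +$45B, deposits 0.
Government account inflow $66 billion: reserves −$66B, deposits −$66B.
Asset purchase (from non-banks) $23 billion: reserves +$23B, deposits +$23B.
Discount-window repayment $19 billion: reserves −$19B, deposits 0.
Totals: Δreserves = −$17B, Δdeposits = −$43B.
Δrequired reserves = 7% × −$43B = −$3.01B.
Δexcess reserves = Δreserves − Δrequired = −$17B − (−$3.01B) = -$13.99 billion.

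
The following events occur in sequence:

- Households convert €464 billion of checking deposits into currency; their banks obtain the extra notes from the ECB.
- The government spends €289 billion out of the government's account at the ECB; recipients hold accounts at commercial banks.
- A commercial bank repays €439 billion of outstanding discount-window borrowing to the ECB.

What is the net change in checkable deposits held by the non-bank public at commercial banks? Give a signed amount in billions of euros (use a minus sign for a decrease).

-€175 billion

Currency withdrawal €464 billion: non-bank counterparties' bank balances fall → −€464B.
Government spending €289 billion: non-bank counterparties' bank balances rise → +€289B.
Discount-window repayment €439 billion: the counterparty is a bank, so public deposits are unchanged → 0.
Net: −464 + 289 + 0 = -€175 billion.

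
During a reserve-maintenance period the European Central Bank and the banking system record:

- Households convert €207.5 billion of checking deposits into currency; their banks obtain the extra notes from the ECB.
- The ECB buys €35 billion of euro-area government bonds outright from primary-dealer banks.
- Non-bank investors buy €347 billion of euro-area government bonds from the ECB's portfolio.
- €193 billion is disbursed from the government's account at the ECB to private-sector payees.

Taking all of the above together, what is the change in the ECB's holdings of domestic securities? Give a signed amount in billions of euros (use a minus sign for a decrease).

-€312 billion

Currency withdrawal €207.5 billion: the ECB's securities portfolio is untouched → 0.
OMO purchase (from banks) €35 billion: securities added to the ECB's portfolio → +€35B.
Asset sale (to non-banks) €347 billion: securities removed from the ECB's portfolio → −€347B.
Government spending €193 billion: the ECB's securities portfolio is untouched → 0.
Net: 0 + 35 − 347 + 0 = -€312 billion.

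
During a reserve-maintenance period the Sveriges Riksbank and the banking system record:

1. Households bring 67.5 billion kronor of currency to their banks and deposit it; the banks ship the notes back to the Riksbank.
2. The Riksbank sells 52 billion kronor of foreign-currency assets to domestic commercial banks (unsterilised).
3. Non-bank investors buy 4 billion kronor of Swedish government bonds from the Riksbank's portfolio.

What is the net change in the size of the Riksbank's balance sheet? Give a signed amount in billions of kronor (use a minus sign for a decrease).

Riksbank balance sheet:
  Assets:      Securities −4B, Foreign assets −52B
  Liabilities: Bank reserves +11.5B, Currency in circulation −67.5B
Change in total Riksbank assets = -56 billion.

-56 billion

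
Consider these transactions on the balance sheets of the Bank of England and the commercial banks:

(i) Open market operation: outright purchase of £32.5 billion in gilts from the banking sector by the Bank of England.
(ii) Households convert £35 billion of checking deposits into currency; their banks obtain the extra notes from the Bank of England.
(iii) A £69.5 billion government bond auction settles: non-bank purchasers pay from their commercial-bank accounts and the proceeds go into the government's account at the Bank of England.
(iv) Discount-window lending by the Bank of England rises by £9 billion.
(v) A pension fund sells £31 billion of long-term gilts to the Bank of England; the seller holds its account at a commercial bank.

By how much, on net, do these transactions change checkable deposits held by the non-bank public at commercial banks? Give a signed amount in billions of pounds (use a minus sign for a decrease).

-£73.5 billion

OMO purchase (from banks) £32.5 billion: the counterparty is a bank, so public deposits are unchanged → 0.
Currency withdrawal £35 billion: non-bank counterparties' bank balances fall → −£35B.
Government account inflow £69.5 billion: non-bank counterparties' bank balances fall → −£69.5B.
Discount-window loan £9 billion: the counterparty is a bank, so public deposits are unchanged → 0.
Asset purchase (from non-banks) £31 billion: non-bank counterparties' bank balances rise → +£31B.
Net: 0 − 35 − 69.5 + 0 + 31 = -£73.5 billion.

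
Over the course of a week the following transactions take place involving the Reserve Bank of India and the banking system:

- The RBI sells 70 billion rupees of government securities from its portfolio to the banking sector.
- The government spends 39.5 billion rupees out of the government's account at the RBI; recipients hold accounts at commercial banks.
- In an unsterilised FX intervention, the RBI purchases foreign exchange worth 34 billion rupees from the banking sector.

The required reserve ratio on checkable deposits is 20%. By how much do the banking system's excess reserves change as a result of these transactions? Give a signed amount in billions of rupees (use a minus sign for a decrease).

OMO sale (to banks) 70 billion rupees: reserves −70B, deposits 0.
Government spending 39.5 billion rupees: reserves +39.5B, deposits +39.5B.
FX purchase 34 billion rupees: reserves +34B, deposits 0.
Totals: Δreserves = +3.5B, Δdeposits = +39.5B.
Δrequired reserves = 20% × +39.5B = +7.9B.
Δexcess reserves = Δreserves − Δrequired = +3.5B − (+7.9B) = -4.4 billion.

-4.4 billion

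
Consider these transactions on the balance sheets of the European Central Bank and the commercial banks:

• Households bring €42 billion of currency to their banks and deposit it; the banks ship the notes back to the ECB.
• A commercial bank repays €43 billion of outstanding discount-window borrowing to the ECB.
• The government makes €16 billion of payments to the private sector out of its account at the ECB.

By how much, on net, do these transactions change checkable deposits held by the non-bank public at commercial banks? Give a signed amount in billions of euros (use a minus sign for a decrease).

ECB balance sheet:
  Assets:      Loans to banks −€43B
  Liabilities: Bank reserves +€15B, Currency in circulation −€42B, Government deposits −€16B
Commercial banking system:
  Assets:      Reserves at CB +€15B
  Liabilities: Checkable deposits +€58B, Borrowings from CB −€43B
So the change in checkable deposits held by the non-bank public at commercial banks is +€58 billion.

+€58 billion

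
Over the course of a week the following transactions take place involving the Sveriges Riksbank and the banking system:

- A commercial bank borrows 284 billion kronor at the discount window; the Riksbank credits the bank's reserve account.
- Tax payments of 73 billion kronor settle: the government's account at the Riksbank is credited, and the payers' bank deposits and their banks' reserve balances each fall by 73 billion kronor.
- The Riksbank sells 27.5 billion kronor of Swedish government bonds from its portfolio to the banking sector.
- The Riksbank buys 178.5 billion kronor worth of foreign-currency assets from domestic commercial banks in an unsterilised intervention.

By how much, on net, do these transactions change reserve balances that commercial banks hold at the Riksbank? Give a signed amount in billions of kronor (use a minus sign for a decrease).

+362 billion

Discount-window loan 284 billion kronor: the loan is credited to the bank's reserve account → +284B.
Government account inflow 73 billion kronor: funds move from bank reserves into the government account → −73B.
OMO sale (to banks) 27.5 billion kronor: the buying banks pay out of their reserve balances → −27.5B.
FX purchase 178.5 billion kronor: the Riksbank pays by crediting reserve accounts → +178.5B.
Net: 284 − 73 − 27.5 + 178.5 = +362 billion.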